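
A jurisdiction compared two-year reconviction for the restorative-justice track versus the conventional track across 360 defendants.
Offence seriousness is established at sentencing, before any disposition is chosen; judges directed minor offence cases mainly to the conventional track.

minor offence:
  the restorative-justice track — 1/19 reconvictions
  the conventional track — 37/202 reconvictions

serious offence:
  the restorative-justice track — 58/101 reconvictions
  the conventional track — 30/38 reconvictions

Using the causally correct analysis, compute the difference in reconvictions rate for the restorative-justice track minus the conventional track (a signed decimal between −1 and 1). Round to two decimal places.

-0.16

The offence seriousness-specific comparison favours the restorative-justice track throughout, but the pooled figures favour the conventional track. The question is whether to condition on offence seriousness.
Offence seriousness is set before the disposition has any effect — it is not caused by the disposition — and it independently drives the outcome. That makes it a confounder, so the causal comparison is within offence seriousness levels.
Adjusting over the population distribution of offence seriousness: 0.614·(0.053−0.183) + 0.386·(0.574−0.789) = -0.163.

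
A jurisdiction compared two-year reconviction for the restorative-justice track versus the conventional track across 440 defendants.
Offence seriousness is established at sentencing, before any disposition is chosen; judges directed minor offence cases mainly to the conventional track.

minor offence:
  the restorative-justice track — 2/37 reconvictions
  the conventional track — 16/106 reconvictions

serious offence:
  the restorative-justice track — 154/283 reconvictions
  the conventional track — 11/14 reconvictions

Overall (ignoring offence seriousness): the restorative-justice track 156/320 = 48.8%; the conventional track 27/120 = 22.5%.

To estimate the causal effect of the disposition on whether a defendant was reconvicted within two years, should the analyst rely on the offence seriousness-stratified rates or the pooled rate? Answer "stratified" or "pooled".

The offence seriousness-specific comparison favours the restorative-justice track throughout, but the pooled figures favour the conventional track. The question is whether to condition on offence seriousness.
The imbalance in offence seriousness arose from how defendants were allocated, not from anything the disposition did; and offence seriousness independently affects the outcome. The pooled gap is confounded — condition on offence seriousness.
Within each level — minor offence: 5.4% vs 15.1%; serious offence: 54.4% vs 78.6% — the restorative-justice track is lower every time.

stratified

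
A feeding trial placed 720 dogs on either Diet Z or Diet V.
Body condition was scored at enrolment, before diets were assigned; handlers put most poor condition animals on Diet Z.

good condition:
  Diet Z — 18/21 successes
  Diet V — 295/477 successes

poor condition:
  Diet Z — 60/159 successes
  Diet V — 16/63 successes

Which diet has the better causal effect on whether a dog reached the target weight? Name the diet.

Diet Z

Starting body condition is set before the diet has any effect — it is not caused by the diet — and it independently drives the outcome. That makes it a confounder, so the causal comparison is within starting body condition levels.
Within each level — good condition: 85.7% vs 61.8%; poor condition: 37.7% vs 25.4% — Diet Z is higher every time.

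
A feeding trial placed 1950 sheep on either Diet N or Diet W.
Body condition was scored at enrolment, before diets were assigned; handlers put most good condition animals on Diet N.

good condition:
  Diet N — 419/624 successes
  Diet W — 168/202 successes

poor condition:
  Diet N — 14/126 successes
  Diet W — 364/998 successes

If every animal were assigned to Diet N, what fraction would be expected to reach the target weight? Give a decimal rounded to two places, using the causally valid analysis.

Diet W is higher inside every starting body condition stratum but Diet N is higher in aggregate. Whether to stratify depends on how starting body condition relates to the diet.
Starting body condition satisfies the back-door criterion: it is not a descendant of the diet, and it blocks the spurious path from diet to outcome. Adjusting for it (i.e., using the within-starting body condition rates) gives the causal effect.
Standardising Diet N to the population starting body condition mix: 0.424·419/624 + 0.576·14/126 = 0.348.

0.35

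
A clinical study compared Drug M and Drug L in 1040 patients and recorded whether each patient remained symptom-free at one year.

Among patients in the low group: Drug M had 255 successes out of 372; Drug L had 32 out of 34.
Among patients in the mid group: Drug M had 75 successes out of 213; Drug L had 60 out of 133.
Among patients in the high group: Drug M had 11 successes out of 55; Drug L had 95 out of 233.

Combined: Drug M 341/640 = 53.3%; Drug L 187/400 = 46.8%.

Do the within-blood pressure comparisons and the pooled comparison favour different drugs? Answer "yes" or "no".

Within each blood pressure level (low 68.5% vs 94.1%; mid 35.2% vs 45.1%; high 20.0% vs 40.8%), Drug L has the higher rate every time. Pooled: 53.3% vs 46.8% — Drug M has the higher rate overall. The two comparisons disagree.

yes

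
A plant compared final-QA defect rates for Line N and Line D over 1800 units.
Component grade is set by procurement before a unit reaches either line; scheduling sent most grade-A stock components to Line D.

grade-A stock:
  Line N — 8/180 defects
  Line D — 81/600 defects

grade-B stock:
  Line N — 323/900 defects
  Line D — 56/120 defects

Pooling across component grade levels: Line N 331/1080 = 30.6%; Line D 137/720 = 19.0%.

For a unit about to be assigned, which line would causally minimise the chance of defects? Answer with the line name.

Line N

The component grade-specific comparison favours Line N throughout, but the pooled figures favour Line D. The question is whether to condition on component grade.
Component grade differs across lines for reasons unrelated to any effect of the line itself, and it separately predicts the outcome — a classic confounder. We must compare within component grade levels.
Within each level — grade-A stock: 4.4% vs 13.5%; grade-B stock: 35.9% vs 46.7% — Line N is lower every time.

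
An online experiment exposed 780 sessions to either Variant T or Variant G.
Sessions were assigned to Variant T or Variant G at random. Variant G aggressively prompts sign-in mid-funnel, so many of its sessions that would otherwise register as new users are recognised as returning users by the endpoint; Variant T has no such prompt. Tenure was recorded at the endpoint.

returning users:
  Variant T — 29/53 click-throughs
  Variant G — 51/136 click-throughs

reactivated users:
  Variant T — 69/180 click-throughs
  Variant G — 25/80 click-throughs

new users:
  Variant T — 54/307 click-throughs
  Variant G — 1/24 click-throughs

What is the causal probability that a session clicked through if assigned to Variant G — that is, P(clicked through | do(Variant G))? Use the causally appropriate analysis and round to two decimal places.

User tenure lies on the pathway variant → user tenure → outcome, so adjusting for it blocks the indirect effect. For the total causal effect of variant, use the unadjusted pooled rates.
So P(outcome | do(Variant G)) is just the pooled rate for Variant G: 77/240 = 0.321.

0.32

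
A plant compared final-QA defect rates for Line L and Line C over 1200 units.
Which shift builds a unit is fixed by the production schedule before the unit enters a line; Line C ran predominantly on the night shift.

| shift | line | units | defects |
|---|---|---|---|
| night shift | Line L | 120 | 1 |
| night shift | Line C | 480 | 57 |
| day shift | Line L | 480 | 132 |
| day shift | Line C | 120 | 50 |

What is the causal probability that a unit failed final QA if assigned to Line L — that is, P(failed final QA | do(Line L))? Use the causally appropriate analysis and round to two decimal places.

0.14

Within every shift level Line L has the lower rate, yet pooled Line C does — Simpson's reversal.
Shift differs across lines for reasons unrelated to any effect of the line itself, and it separately predicts the outcome — a classic confounder. We must compare within shift levels.
Standardising Line L to the population shift mix: 0.500·1/120 + 0.500·132/480 = 0.142.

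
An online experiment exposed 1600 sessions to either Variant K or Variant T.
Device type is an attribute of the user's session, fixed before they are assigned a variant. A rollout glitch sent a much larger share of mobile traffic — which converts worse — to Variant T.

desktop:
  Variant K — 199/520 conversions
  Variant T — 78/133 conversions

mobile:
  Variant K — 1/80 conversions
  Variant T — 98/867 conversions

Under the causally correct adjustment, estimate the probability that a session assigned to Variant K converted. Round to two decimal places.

0.16

Variant T is higher inside every device type stratum but Variant K is higher in aggregate. Whether to stratify depends on how device type relates to the variant.
The imbalance in device type arose from how sessions were allocated, not from anything the variant did; and device type independently affects the outcome. The pooled gap is confounded — condition on device type.
Standardising Variant K to the population device type mix: 0.408·199/520 + 0.592·1/80 = 0.164.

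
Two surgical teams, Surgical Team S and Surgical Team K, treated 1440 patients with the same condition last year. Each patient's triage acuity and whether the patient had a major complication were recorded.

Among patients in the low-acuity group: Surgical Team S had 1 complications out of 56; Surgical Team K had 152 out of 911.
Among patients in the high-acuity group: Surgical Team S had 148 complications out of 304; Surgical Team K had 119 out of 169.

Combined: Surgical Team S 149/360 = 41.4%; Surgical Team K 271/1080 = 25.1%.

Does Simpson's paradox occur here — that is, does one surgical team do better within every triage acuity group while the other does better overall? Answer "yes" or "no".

Within each triage acuity level (low-acuity 1.8% vs 16.7%; high-acuity 48.7% vs 70.4%), Surgical Team S has the lower rate every time. Pooled: 41.4% vs 25.1% — Surgical Team K has the lower rate overall. The two comparisons disagree.

yes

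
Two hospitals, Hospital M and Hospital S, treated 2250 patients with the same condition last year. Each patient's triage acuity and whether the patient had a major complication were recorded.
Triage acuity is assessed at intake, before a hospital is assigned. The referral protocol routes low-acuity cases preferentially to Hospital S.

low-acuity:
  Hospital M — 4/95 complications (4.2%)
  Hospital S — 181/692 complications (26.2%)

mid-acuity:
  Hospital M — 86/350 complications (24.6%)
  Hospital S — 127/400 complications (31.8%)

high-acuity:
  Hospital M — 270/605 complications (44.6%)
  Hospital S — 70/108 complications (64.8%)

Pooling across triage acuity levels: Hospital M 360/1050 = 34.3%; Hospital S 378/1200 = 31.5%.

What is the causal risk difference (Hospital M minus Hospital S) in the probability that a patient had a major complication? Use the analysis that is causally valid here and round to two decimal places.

-0.16

The triage acuity-specific comparison favours Hospital M throughout, but the pooled figures favour Hospital S. The question is whether to condition on triage acuity.
Nothing the hospital does changes triage acuity; the imbalance is an allocation artefact. With triage acuity also predicting the outcome, the pooled figure is confounded, and the within-stratum comparison is the causal one.
Adjusting over the population distribution of triage acuity: 0.350·(0.042−0.262) + 0.333·(0.246−0.318) + 0.317·(0.446−0.648) = -0.165.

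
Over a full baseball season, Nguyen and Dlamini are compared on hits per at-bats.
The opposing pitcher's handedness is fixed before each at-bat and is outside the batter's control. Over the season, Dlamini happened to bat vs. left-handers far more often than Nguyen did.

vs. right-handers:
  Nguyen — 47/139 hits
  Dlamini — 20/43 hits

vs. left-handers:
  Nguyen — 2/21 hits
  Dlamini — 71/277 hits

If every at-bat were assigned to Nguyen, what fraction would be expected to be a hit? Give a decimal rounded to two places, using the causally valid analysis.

Pitcher handedness satisfies the back-door criterion: it is not a descendant of the player, and it blocks the spurious path from player to outcome. Adjusting for it (i.e., using the within-pitcher handedness rates) gives the causal effect.
Standardising Nguyen to the population pitcher handedness mix: 0.379·47/139 + 0.621·2/21 = 0.187.

0.19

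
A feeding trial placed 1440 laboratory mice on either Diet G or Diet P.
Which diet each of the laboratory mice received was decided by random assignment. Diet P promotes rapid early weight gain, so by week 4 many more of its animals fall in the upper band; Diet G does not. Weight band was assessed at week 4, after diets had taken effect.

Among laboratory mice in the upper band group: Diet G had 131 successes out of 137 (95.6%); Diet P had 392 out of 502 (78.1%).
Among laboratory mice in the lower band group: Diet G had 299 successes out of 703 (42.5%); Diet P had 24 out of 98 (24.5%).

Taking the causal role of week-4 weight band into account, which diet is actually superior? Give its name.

The stratified and pooled comparisons disagree (Diet G wins within each week-4 weight band; Diet P wins overall), so the answer turns on the causal role of week-4 weight band.
Week-4 weight band is downstream of the diet. One should not condition on a consequence of treatment, so the overall rates are the right comparison.
Pooled: Diet G 51.2% vs Diet P 69.3%; Diet P is higher overall.

Diet P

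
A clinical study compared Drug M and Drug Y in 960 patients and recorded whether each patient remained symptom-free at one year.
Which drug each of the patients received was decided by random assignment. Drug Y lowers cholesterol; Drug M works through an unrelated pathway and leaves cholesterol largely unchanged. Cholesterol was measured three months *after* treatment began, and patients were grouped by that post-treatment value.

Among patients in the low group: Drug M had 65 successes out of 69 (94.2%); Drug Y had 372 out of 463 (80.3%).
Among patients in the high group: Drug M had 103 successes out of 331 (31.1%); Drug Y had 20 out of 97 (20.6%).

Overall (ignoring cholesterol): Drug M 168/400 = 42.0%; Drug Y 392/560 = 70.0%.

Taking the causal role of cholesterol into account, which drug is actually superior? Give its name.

Because the drug influences cholesterol, cholesterol is a post-treatment mediator, not a confounder. Stratifying on it would bias the estimate; the causal effect is the crude pooled difference.
Pooled: Drug M 42.0% vs Drug Y 70.0%; Drug Y is higher overall.

Drug Y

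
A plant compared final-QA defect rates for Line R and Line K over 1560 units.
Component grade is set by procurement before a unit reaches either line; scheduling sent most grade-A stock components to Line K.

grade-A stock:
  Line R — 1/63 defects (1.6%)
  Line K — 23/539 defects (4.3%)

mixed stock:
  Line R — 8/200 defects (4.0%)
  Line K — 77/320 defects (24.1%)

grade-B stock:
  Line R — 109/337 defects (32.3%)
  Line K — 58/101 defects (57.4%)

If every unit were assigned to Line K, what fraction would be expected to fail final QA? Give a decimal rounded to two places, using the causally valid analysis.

0.26

Within every component grade level Line R has the lower rate, yet pooled Line K does — Simpson's reversal.
Nothing the line does changes component grade; the imbalance is an allocation artefact. With component grade also predicting the outcome, the pooled figure is confounded, and the within-stratum comparison is the causal one.
Standardising Line K to the population component grade mix: 0.386·23/539 + 0.333·77/320 + 0.281·58/101 = 0.258.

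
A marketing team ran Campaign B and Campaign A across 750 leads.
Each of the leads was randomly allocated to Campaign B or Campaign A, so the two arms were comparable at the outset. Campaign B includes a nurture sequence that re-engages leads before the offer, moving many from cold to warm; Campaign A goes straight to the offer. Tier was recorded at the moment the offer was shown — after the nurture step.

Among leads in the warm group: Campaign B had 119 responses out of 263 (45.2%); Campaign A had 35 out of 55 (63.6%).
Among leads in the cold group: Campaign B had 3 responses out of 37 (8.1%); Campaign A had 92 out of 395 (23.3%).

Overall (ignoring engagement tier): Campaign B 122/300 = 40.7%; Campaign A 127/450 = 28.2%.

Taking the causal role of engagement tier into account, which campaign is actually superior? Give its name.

Campaign B

The engagement tier-specific comparison favours Campaign A throughout, but the pooled figures favour Campaign B. The question is whether to condition on engagement tier.
Engagement tier lies on the pathway campaign → engagement tier → outcome, so adjusting for it blocks the indirect effect. For the total causal effect of campaign, use the unadjusted pooled rates.
Pooled: Campaign B 40.7% vs Campaign A 28.2%; Campaign B is higher overall.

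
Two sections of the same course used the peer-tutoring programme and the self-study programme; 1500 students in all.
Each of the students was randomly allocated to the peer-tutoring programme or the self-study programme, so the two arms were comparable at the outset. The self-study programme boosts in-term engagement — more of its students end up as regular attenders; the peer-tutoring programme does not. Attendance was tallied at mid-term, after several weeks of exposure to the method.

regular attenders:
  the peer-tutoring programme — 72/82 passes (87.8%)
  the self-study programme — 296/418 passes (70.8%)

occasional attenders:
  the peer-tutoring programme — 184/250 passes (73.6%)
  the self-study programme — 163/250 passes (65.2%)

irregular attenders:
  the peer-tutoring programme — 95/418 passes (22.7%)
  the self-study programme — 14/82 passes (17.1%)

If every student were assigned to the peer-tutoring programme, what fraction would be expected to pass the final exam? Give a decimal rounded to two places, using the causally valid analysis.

0.47

the peer-tutoring programme is higher inside every mid-term attendance stratum but the self-study programme is higher in aggregate. Whether to stratify depends on how mid-term attendance relates to the teaching method.
Because the teaching method influences mid-term attendance, mid-term attendance is a post-treatment mediator, not a confounder. Stratifying on it would bias the estimate; the causal effect is the crude pooled difference.
So P(outcome | do(the peer-tutoring programme)) is just the pooled rate for the peer-tutoring programme: 351/750 = 0.468.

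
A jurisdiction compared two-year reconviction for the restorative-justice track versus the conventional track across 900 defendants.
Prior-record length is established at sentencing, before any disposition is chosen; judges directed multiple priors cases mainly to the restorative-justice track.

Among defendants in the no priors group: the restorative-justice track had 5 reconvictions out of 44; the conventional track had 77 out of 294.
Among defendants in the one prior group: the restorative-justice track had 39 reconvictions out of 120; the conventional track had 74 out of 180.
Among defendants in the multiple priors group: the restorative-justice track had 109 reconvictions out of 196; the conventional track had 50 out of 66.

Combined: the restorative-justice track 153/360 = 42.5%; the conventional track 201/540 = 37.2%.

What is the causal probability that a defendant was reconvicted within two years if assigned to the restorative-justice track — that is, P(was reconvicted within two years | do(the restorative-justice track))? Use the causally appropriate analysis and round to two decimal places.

Since prior-record length is a pre-existing factor (not a product of the disposition) and it affects the outcome on its own, it is a confounder. The stratified rates, not the pooled rate, identify the causal effect.
Standardising the restorative-justice track to the population prior-record length mix: 0.376·5/44 + 0.333·39/120 + 0.291·109/196 = 0.313.

0.31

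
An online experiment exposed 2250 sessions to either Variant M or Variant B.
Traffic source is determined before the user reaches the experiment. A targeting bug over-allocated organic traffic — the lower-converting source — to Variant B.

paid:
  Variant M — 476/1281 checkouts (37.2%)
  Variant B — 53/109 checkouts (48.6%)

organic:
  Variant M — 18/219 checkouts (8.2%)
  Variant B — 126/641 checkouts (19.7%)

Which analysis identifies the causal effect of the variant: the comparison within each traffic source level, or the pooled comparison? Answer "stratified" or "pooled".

Traffic source differs across variants for reasons unrelated to any effect of the variant itself, and it separately predicts the outcome — a classic confounder. We must compare within traffic source levels.
Within each level — paid: 37.2% vs 48.6%; organic: 8.2% vs 19.7% — Variant B is higher every time.

stratified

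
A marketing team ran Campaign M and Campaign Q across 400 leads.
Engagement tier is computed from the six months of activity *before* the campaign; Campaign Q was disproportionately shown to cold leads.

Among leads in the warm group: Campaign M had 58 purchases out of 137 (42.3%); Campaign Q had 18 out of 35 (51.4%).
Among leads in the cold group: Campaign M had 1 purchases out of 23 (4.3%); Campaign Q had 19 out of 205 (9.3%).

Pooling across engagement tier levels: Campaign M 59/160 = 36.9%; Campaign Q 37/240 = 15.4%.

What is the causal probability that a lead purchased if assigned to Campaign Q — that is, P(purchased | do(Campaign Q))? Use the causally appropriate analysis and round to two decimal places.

Engagement tier is set before the campaign has any effect — it is not caused by the campaign — and it independently drives the outcome. That makes it a confounder, so the causal comparison is within engagement tier levels.
Standardising Campaign Q to the population engagement tier mix: 0.430·18/35 + 0.570·19/205 = 0.274.

0.27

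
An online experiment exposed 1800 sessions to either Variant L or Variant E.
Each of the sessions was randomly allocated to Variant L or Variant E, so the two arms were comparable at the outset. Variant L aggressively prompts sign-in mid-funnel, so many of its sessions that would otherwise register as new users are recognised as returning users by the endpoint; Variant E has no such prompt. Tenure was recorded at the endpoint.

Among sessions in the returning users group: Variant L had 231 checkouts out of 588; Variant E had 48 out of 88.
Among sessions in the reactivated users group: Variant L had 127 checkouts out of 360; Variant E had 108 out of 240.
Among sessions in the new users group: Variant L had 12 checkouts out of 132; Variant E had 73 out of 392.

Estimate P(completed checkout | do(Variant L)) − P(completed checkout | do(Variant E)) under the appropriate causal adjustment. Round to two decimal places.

+0.02

The user tenure-specific comparison favours Variant E throughout, but the pooled figures favour Variant L. The question is whether to condition on user tenure.
Stratifying would compare variants among sessions the variants themselves sorted into user tenure groups — a form of selection on an intermediate. The unconditioned pooled rates give the total causal effect.
The causal difference is the pooled difference: 0.343 − 0.318 = +0.025.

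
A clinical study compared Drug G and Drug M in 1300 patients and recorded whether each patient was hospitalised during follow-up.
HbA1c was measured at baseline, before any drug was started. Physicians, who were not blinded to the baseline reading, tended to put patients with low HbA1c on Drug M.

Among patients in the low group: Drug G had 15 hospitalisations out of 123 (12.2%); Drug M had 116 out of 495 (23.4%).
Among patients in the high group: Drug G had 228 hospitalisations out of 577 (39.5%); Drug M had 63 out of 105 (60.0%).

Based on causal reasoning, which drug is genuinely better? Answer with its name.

Drug G

Drug G is lower inside every HbA1c stratum but Drug M is lower in aggregate. Whether to stratify depends on how HbA1c relates to the drug.
HbA1c satisfies the back-door criterion: it is not a descendant of the drug, and it blocks the spurious path from drug to outcome. Adjusting for it (i.e., using the within-HbA1c rates) gives the causal effect.
Within each level — low: 12.2% vs 23.4%; high: 39.5% vs 60.0% — Drug G is lower every time.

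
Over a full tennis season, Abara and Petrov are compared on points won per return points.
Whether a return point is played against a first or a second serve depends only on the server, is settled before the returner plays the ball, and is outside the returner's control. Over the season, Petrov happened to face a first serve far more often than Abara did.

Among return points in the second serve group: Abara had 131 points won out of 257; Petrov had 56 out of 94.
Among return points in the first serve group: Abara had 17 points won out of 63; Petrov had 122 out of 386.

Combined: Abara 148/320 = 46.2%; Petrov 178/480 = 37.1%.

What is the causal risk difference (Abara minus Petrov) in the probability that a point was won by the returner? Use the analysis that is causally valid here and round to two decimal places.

The imbalance in serve type arose from how return points were allocated, not from anything the player did; and serve type independently affects the outcome. The pooled gap is confounded — condition on serve type.
Adjusting over the population distribution of serve type: 0.439·(0.510−0.596) + 0.561·(0.270−0.316) = -0.064.

-0.06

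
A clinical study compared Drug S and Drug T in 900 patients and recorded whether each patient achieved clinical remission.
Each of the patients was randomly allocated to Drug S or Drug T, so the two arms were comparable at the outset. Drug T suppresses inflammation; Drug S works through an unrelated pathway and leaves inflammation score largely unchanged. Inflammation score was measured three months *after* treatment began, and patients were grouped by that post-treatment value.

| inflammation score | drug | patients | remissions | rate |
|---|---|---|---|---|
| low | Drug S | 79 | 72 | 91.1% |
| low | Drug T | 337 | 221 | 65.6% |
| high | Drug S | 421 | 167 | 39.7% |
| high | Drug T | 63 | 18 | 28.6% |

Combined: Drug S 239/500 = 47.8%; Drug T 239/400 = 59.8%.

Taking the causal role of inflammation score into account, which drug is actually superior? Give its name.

Within every inflammation score level Drug S has the higher rate, yet pooled Drug T does — Simpson's reversal.
Inflammation score is recorded after the drug and is itself shifted by it — it sits on the causal path from drug to outcome. Conditioning on a mediator would strip out part of the effect we want; the pooled comparison gives the total causal effect.
Pooled: Drug S 47.8% vs Drug T 59.8%; Drug T is higher overall.

Drug T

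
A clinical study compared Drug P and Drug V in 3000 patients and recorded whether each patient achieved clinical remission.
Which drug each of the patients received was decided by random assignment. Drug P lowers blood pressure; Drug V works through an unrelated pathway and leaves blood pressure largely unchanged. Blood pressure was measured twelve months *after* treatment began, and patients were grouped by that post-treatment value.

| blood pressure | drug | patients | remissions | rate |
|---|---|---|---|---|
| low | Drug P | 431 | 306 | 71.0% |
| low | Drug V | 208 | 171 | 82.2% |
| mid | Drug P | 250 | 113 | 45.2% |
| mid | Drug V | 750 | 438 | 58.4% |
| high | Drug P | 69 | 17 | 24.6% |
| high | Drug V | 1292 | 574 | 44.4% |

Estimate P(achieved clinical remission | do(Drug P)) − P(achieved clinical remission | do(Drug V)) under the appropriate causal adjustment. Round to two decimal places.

Blood pressure lies on the pathway drug → blood pressure → outcome, so adjusting for it blocks the indirect effect. For the total causal effect of drug, use the unadjusted pooled rates.
The causal difference is the pooled difference: 0.581 − 0.526 = +0.056.

+0.06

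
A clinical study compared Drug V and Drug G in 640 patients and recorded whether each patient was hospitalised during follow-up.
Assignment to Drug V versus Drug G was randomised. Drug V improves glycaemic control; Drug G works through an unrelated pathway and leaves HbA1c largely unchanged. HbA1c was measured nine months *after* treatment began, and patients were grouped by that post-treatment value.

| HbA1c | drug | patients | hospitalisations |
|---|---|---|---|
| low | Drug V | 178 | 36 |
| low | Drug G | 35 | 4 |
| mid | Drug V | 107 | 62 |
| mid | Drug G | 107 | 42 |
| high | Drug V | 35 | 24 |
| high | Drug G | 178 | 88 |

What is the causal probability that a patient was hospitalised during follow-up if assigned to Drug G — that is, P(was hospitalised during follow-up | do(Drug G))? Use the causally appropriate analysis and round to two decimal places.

HbA1c here is a post-treatment variable shaped by the drug; conditioning on it would introduce bias rather than remove it. The overall comparison is the causal one.
So P(outcome | do(Drug G)) is just the pooled rate for Drug G: 134/320 = 0.419.

0.42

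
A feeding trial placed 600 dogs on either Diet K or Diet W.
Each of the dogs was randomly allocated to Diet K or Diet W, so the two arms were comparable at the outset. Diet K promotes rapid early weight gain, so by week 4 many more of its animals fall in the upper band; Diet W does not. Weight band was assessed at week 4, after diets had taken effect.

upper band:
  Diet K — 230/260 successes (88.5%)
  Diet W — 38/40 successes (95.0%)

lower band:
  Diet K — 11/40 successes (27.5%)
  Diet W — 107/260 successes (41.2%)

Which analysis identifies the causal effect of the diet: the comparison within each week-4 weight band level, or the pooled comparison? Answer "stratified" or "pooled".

The week-4 weight band-specific comparison favours Diet W throughout, but the pooled figures favour Diet K. The question is whether to condition on week-4 weight band.
Stratifying would compare diets among dogs the diets themselves sorted into week-4 weight band groups — a form of selection on an intermediate. The unconditioned pooled rates give the total causal effect.
Pooled: Diet K 80.3% vs Diet W 48.3%; Diet K is higher overall.

pooled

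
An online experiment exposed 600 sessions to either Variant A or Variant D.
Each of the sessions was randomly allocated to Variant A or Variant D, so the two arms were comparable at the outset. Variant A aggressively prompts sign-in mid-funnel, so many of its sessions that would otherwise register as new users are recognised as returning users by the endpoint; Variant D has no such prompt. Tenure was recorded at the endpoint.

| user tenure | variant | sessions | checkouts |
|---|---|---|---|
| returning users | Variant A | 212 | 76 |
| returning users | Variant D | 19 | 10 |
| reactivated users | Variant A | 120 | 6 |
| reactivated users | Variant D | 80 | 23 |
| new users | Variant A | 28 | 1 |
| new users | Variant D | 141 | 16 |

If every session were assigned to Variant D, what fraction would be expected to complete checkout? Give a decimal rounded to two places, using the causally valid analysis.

Variant D is higher inside every user tenure stratum but Variant A is higher in aggregate. Whether to stratify depends on how user tenure relates to the variant.
Stratifying would compare variants among sessions the variants themselves sorted into user tenure groups — a form of selection on an intermediate. The unconditioned pooled rates give the total causal effect.
So P(outcome | do(Variant D)) is just the pooled rate for Variant D: 49/240 = 0.204.

0.20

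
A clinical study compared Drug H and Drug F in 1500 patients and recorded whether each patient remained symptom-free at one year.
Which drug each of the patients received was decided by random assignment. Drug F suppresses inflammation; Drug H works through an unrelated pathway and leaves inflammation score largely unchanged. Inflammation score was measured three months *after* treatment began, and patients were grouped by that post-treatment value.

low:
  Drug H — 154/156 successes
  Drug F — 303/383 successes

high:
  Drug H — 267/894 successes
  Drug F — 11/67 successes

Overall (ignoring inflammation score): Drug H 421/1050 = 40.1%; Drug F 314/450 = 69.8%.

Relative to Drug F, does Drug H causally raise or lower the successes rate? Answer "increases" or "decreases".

The stratified and pooled comparisons disagree (Drug H wins within each inflammation score; Drug F wins overall), so the answer turns on the causal role of inflammation score.
Inflammation score here is a post-treatment variable shaped by the drug; conditioning on it would introduce bias rather than remove it. The overall comparison is the causal one.
Pooled: Drug H 40.1% vs Drug F 69.8%; Drug F is higher overall.

decreases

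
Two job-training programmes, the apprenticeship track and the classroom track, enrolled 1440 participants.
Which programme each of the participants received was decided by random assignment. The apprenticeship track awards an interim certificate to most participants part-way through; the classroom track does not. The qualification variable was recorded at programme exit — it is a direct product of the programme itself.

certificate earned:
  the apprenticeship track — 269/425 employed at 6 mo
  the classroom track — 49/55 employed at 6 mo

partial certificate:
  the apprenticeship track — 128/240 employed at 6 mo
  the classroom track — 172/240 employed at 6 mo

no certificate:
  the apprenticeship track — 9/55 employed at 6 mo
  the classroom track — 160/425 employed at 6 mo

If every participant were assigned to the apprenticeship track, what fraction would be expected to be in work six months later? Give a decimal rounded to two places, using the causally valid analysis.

0.56

Qualification attained during the programme lies on the pathway programme → qualification attained during the programme → outcome, so adjusting for it blocks the indirect effect. For the total causal effect of programme, use the unadjusted pooled rates.
So P(outcome | do(the apprenticeship track)) is just the pooled rate for the apprenticeship track: 406/720 = 0.564.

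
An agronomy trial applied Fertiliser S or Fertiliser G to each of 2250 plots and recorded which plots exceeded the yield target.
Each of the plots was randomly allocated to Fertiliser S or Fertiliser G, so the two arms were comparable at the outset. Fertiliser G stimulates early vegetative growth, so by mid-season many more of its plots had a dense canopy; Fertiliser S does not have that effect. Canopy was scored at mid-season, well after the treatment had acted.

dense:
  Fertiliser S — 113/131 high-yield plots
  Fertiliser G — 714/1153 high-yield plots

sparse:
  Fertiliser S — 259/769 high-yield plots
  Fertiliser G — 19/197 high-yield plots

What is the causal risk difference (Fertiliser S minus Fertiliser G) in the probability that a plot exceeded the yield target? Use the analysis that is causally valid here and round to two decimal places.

-0.13

Mid-season canopy here is a post-treatment variable shaped by the fertiliser; conditioning on it would introduce bias rather than remove it. The overall comparison is the causal one.
The causal difference is the pooled difference: 0.413 − 0.543 = -0.130.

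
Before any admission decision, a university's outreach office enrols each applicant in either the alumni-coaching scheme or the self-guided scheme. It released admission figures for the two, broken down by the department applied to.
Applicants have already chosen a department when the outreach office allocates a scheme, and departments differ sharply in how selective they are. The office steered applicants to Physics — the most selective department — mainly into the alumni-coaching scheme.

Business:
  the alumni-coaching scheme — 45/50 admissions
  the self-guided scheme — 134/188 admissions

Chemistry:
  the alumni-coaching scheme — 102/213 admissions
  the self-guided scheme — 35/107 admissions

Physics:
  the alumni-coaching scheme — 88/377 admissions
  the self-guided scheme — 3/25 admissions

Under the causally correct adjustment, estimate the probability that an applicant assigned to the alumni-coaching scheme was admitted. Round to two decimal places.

Since department is a pre-existing factor (not a product of the outreach scheme) and it affects the outcome on its own, it is a confounder. The stratified rates, not the pooled rate, identify the causal effect.
Standardising the alumni-coaching scheme to the population department mix: 0.248·45/50 + 0.333·102/213 + 0.419·88/377 = 0.480.

0.48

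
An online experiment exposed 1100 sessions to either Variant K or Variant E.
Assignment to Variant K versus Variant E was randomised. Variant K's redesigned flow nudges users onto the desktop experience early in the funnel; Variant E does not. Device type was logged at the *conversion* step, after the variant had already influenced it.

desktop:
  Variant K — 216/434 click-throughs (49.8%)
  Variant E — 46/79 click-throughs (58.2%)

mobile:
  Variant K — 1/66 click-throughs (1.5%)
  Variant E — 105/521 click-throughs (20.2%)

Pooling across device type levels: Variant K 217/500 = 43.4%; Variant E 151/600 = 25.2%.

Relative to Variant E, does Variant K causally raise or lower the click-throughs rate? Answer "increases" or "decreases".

increases

The distribution of device type is itself part of what the variant does — it is an intermediate outcome. Holding it fixed would remove that part of the effect; the total effect is the pooled difference.
Pooled: Variant K 43.4% vs Variant E 25.2%; Variant K is higher overall.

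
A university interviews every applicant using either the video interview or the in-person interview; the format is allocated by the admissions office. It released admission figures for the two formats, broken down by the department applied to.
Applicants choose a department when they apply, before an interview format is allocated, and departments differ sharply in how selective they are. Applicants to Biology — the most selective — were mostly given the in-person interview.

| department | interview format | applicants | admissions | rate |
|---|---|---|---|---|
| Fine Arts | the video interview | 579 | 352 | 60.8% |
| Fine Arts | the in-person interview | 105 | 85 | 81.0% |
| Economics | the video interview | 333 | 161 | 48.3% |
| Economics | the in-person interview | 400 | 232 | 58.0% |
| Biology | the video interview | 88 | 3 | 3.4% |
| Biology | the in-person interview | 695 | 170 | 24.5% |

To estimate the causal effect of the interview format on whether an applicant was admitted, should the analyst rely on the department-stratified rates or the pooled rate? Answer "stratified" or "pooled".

the in-person interview is higher inside every department stratum but the video interview is higher in aggregate. Whether to stratify depends on how department relates to the interview format.
The imbalance in department arose from how applicants were allocated, not from anything the interview format did; and department independently affects the outcome. The pooled gap is confounded — condition on department.
Within each level — Fine Arts: 60.8% vs 81.0%; Economics: 48.3% vs 58.0%; Biology: 3.4% vs 24.5% — the in-person interview is higher every time.

stratified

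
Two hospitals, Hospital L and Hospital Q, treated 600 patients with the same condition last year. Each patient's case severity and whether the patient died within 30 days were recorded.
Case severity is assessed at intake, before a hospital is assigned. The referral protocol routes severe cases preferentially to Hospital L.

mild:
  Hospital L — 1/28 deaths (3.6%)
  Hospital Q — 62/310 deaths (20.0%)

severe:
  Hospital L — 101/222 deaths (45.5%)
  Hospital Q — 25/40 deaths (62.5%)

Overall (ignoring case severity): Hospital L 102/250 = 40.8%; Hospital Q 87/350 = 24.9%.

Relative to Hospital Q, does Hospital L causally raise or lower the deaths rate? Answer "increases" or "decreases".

decreases

Case severity is set before the hospital has any effect — it is not caused by the hospital — and it independently drives the outcome. That makes it a confounder, so the causal comparison is within case severity levels.
Within each level — mild: 3.6% vs 20.0%; severe: 45.5% vs 62.5% — Hospital L is lower every time.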